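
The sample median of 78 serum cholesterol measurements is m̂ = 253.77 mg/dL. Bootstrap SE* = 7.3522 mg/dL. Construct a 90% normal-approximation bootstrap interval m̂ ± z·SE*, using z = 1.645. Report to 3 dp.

Margin = 1.645 × 7.3522 = 12.0944
Interval: 253.77 ± 12.0944

(241.676, 265.864)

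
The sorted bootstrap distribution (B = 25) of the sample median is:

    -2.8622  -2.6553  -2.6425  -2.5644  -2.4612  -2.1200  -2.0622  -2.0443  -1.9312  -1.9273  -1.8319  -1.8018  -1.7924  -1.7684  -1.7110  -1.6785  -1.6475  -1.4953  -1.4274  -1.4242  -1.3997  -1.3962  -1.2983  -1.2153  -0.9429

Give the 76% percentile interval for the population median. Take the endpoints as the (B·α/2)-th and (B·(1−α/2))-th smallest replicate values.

(-2.6425, -1.3962)

α = 0.24; lower rank = 25 × 0.120 = 3; upper rank = 25 × 0.880 = 22.
The 3rd smallest replicate is -2.6425; the 22nd is -1.3962.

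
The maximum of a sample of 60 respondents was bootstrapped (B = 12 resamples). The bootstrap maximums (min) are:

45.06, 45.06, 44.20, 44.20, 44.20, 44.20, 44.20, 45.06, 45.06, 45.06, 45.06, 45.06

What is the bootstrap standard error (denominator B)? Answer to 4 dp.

SE* = 0.4240

Bootstrap SE is the standard deviation of the 12 replicate maximums.
Mean of replicates: (45.06 + 45.06 + 44.20 + 44.20 + 44.20 + 44.20 + 44.20 + 45.06 + 45.06 + 45.06 + 45.06 + 45.06) / 12 = 536.42000 / 12 = 44.70167
Sum of squared deviations: (+0.35833)² + (+0.35833)² + (−0.50167)² + (−0.50167)² + (−0.50167)² + (−0.50167)² + (−0.50167)² + (+0.35833)² + (+0.35833)² + (+0.35833)² + (+0.35833)² + (+0.35833)² = 2.15717
Variance = 2.15717 / 12 = 0.17976
SE* = √0.17976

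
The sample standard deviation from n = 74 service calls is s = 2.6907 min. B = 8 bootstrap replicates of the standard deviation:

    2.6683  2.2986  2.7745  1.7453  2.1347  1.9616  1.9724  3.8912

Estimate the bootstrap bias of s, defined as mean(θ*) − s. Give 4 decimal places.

mean(θ*) = (2.6683 + 2.2986 + 2.7745 + 1.7453 + 2.1347 + 1.9616 + 1.9724 + 3.8912) / 8 = 2.43083
bias = 2.43083 − 2.6907

bias = −0.2599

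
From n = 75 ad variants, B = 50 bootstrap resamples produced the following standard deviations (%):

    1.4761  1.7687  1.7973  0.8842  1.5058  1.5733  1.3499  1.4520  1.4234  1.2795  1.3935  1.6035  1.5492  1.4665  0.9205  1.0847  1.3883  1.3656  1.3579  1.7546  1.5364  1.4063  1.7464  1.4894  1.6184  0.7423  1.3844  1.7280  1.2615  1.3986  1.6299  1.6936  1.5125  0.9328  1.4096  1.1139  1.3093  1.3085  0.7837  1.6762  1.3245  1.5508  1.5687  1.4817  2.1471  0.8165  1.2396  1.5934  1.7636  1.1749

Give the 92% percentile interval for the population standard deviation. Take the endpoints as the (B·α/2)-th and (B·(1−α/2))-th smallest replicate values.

(0.7837, 1.7687)

Sorted replicates: 0.7423, 0.7837, 0.8165, 0.8842, 0.9205, 0.9328, 1.0847, 1.1139, 1.1749, 1.2396, 1.2615, 1.2795, 1.3085, 1.3093, 1.3245, 1.3499, 1.3579, 1.3656, 1.3844, 1.3883, 1.3935, 1.3986, 1.4063, 1.4096, 1.4234, 1.4520, 1.4665, 1.4761, 1.4817, 1.4894, 1.5058, 1.5125, 1.5364, 1.5492, 1.5508, 1.5687, 1.5733, 1.5934, 1.6035, 1.6184, 1.6299, 1.6762, 1.6936, 1.7280, 1.7464, 1.7546, 1.7636, 1.7687, 1.7973, 2.1471
α = 0.08; lower rank = 50 × 0.040 = 2; upper rank = 50 × 0.960 = 48.
The 2nd smallest replicate is 0.7837; the 48th is 1.7687.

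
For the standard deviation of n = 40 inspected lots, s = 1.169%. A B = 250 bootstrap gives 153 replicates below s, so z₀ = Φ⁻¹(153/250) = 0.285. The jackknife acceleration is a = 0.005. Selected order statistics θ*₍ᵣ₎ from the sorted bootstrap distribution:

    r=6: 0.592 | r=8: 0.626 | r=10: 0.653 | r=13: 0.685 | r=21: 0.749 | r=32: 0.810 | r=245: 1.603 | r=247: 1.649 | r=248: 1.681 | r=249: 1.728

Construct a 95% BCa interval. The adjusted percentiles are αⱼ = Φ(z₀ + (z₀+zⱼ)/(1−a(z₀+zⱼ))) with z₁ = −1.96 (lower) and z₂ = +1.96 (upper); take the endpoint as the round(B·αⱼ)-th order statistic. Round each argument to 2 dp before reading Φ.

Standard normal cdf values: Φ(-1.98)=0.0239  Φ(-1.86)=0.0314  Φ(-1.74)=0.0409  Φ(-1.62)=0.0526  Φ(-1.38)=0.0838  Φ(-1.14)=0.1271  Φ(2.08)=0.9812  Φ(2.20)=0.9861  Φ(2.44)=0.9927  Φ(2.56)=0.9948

Lower: z₀ + z₁ = 0.285 + (-1.960) = -1.675; 1 − a(z₀+z₁) = 1 − (0.005)(-1.675) = 1.0084; argument = 0.285 + (-1.675)/1.0084 = -1.3761 → -1.38.
α₁ = Φ(-1.38) = 0.0838; rank = round(250 × 0.0838) = 21; θ*₍21₎ = 0.749.
Upper: z₀ + z₂ = 2.245; 1 − a(z₀+z₂) = 0.9888; argument = 2.5555 → 2.56; α₂ = 0.9948; rank = 249; θ*₍249₎ = 1.728.

(0.749, 1.728)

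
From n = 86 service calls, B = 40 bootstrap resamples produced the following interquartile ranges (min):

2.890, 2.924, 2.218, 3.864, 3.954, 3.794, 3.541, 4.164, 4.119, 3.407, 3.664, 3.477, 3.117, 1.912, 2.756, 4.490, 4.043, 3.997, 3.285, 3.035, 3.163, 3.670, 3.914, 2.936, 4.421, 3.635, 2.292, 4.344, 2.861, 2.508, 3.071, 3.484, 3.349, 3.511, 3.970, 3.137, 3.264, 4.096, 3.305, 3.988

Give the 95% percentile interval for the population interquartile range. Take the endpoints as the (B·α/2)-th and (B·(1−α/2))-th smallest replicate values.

Sorted replicates: 1.912, 2.218, 2.292, 2.508, 2.756, 2.861, 2.890, 2.924, 2.936, 3.035, 3.071, 3.117, 3.137, 3.163, 3.264, 3.285, 3.305, 3.349, 3.407, 3.477, 3.484, 3.511, 3.541, 3.635, 3.664, 3.670, 3.794, 3.864, 3.914, 3.954, 3.970, 3.988, 3.997, 4.043, 4.096, 4.119, 4.164, 4.344, 4.421, 4.490
α = 0.05; lower rank = 40 × 0.025 = 1; upper rank = 40 × 0.975 = 39.
The 1st smallest replicate is 1.912; the 39th is 4.421.

(1.912, 4.421)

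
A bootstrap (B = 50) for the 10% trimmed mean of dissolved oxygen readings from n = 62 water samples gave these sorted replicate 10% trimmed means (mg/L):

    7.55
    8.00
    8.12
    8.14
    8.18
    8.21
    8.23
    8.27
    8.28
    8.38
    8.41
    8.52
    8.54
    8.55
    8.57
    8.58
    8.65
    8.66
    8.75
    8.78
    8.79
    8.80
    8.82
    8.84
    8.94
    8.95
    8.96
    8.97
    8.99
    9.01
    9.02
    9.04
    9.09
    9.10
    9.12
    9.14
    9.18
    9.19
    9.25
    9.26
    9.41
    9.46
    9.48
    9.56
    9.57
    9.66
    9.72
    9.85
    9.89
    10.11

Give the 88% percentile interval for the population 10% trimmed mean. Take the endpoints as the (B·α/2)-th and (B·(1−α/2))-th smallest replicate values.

α = 0.12; lower rank = 50 × 0.060 = 3; upper rank = 50 × 0.940 = 47.
The 3rd smallest replicate is 8.12; the 47th is 9.72.

(8.12, 9.72)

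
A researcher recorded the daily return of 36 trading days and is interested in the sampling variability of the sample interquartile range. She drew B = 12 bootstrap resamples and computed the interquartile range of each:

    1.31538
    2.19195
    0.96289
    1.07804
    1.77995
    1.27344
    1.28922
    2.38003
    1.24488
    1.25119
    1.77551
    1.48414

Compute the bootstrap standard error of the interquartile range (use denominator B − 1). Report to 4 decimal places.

Bootstrap SE is the standard deviation of the 12 replicate interquartile ranges.
Mean of replicates: (1.31538 + 2.19195 + 0.96289 + 1.07804 + 1.77995 + 1.27344 + 1.28922 + 2.38003 + 1.24488 + 1.25119 + 1.77551 + 1.48414) / 12 = 18.026620 / 12 = 1.502218
Sum of squared deviations: (−0.186838)² + (+0.689732)² + (−0.539328)² + (−0.424178)² + (+0.277732)² + (−0.228778)² + (−0.212998)² + (+0.877812)² + (−0.257338)² + (−0.251028)² + (+0.273292)² + (−0.018078)² = 2.131090
Variance = 2.131090 / 11 = 0.193735
SE* = √0.193735

SE* = 0.4402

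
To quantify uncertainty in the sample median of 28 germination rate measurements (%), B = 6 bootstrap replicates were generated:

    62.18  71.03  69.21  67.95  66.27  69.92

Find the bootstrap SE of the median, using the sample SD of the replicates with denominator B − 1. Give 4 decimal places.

SE* = 3.1892

Bootstrap SE is the standard deviation of the 6 replicate medians.
Mean of replicates: (62.18 + 71.03 + 69.21 + 67.95 + 66.27 + 69.92) / 6 = 406.56000 / 6 = 67.76000
Sum of squared deviations: (−5.58000)² + (+3.27000)² + (+1.45000)² + (+0.19000)² + (−1.49000)² + (+2.16000)² = 50.85360
Variance = 50.85360 / 5 = 10.17072
SE* = √10.17072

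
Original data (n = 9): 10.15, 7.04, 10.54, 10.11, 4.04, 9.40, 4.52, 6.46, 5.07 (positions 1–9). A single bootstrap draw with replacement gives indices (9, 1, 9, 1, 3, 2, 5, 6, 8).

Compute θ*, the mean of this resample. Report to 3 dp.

θ* = 7.547

Resample values: 5.07, 10.15, 5.07, 10.15, 10.54, 7.04, 4.04, 9.40, 6.46.
Mean = (5.07 + 10.15 + 5.07 + 10.15 + 10.54 + 7.04 + 4.04 + 9.40 + 6.46) / 9 = 67.920 / 9 = 7.547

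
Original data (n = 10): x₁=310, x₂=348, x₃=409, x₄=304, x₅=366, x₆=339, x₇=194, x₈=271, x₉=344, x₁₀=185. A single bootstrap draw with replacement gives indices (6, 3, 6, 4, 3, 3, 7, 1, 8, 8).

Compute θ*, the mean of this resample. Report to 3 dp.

θ* = 325.500

Resample values: 339, 409, 339, 304, 409, 409, 194, 310, 271, 271.
Mean = (339 + 409 + 339 + 304 + 409 + 409 + 194 + 310 + 271 + 271) / 10 = 3255.0 / 10 = 325.500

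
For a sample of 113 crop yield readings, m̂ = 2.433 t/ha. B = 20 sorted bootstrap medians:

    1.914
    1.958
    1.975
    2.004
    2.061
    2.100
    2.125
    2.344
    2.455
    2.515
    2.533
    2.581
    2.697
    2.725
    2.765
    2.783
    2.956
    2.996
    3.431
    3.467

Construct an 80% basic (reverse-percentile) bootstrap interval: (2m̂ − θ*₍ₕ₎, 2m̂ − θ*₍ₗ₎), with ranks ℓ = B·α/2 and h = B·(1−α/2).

(1.870, 2.908)

Percentile endpoints at ranks 2 and 18: θ*₍2₎ = 1.958, θ*₍18₎ = 2.996.
Basic interval reflects these around m̂:
  lower = 2 × 2.433 − 2.996 = 1.870
  upper = 2 × 2.433 − 1.958 = 2.908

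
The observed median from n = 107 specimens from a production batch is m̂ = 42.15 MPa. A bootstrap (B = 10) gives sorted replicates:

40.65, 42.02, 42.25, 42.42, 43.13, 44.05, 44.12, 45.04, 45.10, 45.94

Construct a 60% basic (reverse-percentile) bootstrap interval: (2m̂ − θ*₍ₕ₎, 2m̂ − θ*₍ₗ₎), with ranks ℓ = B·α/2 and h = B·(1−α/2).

Percentile endpoints at ranks 2 and 8: θ*₍2₎ = 42.02, θ*₍8₎ = 45.04.
Basic interval reflects these around m̂:
  lower = 2 × 42.15 − 45.04 = 39.26
  upper = 2 × 42.15 − 42.02 = 42.28

(39.26, 42.28)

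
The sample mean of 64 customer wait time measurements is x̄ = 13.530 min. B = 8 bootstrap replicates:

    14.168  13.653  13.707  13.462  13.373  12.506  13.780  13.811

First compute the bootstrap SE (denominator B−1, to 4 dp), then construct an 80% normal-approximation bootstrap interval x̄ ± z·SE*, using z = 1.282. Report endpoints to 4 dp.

Mean of replicates = 13.5575; sum of squared deviations = 1.6668; SE* = √(1.6668/7) = 0.4880
Margin = 1.282 × 0.4880 = 0.62562
Interval: 13.530 ± 0.62562

(12.9044, 14.1556)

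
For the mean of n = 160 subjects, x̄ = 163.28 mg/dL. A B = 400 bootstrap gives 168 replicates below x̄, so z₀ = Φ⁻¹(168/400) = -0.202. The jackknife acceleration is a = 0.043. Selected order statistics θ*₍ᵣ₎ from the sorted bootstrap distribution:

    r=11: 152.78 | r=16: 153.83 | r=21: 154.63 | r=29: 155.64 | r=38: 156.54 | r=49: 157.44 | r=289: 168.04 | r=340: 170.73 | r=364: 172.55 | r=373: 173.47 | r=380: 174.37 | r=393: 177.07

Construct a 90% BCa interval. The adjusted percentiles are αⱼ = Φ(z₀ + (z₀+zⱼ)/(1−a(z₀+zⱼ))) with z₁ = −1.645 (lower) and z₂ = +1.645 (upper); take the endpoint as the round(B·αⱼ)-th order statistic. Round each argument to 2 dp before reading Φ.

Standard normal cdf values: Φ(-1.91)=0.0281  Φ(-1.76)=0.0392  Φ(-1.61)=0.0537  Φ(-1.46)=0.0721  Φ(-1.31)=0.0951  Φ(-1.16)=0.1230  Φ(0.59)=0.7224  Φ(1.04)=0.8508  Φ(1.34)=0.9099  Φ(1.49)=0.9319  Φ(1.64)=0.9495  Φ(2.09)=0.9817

Lower: z₀ + z₁ = -0.202 + (-1.645) = -1.847; 1 − a(z₀+z₁) = 1 − (0.043)(-1.847) = 1.0794; argument = -0.202 + (-1.847)/1.0794 = -1.9131 → -1.91.
α₁ = Φ(-1.91) = 0.0281; rank = round(400 × 0.0281) = 11; θ*₍11₎ = 152.78.
Upper: z₀ + z₂ = 1.443; 1 − a(z₀+z₂) = 0.9380; argument = 1.3365 → 1.34; α₂ = 0.9099; rank = 364; θ*₍364₎ = 172.55.

(152.78, 172.55)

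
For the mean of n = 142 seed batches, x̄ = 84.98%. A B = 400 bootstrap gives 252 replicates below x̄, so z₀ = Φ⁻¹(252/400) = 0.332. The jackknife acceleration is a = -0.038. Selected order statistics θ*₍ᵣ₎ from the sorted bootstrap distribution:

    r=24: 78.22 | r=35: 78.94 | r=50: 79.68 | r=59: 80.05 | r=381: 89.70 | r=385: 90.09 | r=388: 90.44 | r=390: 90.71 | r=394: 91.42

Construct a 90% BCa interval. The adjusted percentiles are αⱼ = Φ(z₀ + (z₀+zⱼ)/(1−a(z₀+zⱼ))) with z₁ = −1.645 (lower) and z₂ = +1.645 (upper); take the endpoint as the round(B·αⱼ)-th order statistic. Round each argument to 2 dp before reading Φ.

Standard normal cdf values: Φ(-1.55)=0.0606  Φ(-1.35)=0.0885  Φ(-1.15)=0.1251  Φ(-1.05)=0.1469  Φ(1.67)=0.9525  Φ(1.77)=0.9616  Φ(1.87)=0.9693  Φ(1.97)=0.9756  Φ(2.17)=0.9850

(80.05, 91.42)

Lower: z₀ + z₁ = 0.332 + (-1.645) = -1.313; 1 − a(z₀+z₁) = 1 − (-0.038)(-1.313) = 0.9501; argument = 0.332 + (-1.313)/0.9501 = -1.0500 → -1.05.
α₁ = Φ(-1.05) = 0.1469; rank = round(400 × 0.1469) = 59; θ*₍59₎ = 80.05.
Upper: z₀ + z₂ = 1.977; 1 − a(z₀+z₂) = 1.0751; argument = 2.1709 → 2.17; α₂ = 0.9850; rank = 394; θ*₍394₎ = 91.42.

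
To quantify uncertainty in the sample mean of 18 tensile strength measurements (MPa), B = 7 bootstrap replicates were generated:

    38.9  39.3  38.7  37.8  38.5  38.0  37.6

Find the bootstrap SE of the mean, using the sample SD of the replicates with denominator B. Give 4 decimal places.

SE* = 0.5757

Bootstrap SE is the standard deviation of the 7 replicate means.
Mean of replicates: (38.9 + 39.3 + 38.7 + 37.8 + 38.5 + 38.0 + 37.6) / 7 = 268.80000 / 7 = 38.40000
Sum of squared deviations: (+0.50000)² + (+0.90000)² + (+0.30000)² + (−0.60000)² + (+0.10000)² + (−0.40000)² + (−0.80000)² = 2.32000
Variance = 2.32000 / 7 = 0.33143
SE* = √0.33143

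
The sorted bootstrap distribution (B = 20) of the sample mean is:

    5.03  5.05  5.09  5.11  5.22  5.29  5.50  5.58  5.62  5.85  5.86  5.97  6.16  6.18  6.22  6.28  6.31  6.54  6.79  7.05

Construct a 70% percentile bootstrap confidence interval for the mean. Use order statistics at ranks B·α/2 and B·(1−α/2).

(5.09, 6.31)

α = 0.30; lower rank = 20 × 0.150 = 3; upper rank = 20 × 0.850 = 17.
The 3rd smallest replicate is 5.09; the 17th is 6.31.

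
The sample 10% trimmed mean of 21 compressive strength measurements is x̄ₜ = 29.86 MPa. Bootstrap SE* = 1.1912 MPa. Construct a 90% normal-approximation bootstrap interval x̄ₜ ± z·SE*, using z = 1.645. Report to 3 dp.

(27.900, 31.820)

Margin = 1.645 × 1.1912 = 1.9595
Interval: 29.86 ± 1.9595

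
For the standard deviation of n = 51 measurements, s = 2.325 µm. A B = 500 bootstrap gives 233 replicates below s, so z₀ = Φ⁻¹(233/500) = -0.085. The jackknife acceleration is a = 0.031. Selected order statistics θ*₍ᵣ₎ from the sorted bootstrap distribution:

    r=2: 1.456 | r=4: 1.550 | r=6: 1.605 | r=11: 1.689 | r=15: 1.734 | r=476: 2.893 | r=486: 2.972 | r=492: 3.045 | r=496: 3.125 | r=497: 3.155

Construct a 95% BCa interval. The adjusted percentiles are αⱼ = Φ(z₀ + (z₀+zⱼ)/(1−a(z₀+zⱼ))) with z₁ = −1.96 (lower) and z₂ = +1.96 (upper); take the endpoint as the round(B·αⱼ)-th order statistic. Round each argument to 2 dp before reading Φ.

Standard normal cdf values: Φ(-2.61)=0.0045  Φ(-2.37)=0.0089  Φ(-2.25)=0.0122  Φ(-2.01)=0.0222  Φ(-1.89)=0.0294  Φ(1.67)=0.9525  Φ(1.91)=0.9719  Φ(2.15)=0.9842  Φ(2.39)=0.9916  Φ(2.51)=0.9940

(1.689, 2.972)

Lower: z₀ + z₁ = -0.085 + (-1.960) = -2.045; 1 − a(z₀+z₁) = 1 − (0.031)(-2.045) = 1.0634; argument = -0.085 + (-2.045)/1.0634 = -2.0081 → -2.01.
α₁ = Φ(-2.01) = 0.0222; rank = round(500 × 0.0222) = 11; θ*₍11₎ = 1.689.
Upper: z₀ + z₂ = 1.875; 1 − a(z₀+z₂) = 0.9419; argument = 1.9057 → 1.91; α₂ = 0.9719; rank = 486; θ*₍486₎ = 2.972.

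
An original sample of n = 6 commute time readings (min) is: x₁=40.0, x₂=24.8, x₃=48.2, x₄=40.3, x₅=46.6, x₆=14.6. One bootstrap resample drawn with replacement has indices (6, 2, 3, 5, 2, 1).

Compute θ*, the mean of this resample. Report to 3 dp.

Resample values: 14.6, 24.8, 48.2, 46.6, 24.8, 40.0.
Mean = (14.6 + 24.8 + 48.2 + 46.6 + 24.8 + 40.0) / 6 = 199.00 / 6 = 33.167

θ* = 33.167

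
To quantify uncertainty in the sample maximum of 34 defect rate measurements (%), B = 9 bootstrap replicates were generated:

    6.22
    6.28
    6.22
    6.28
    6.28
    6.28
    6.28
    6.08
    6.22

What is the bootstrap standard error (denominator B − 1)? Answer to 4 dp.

Bootstrap SE is the standard deviation of the 9 replicate maximums.
Mean of replicates: (6.22 + 6.28 + 6.22 + 6.28 + 6.28 + 6.28 + 6.28 + 6.08 + 6.22) / 9 = 56.14000 / 9 = 6.23778
Sum of squared deviations: (−0.01778)² + (+0.04222)² + (−0.01778)² + (+0.04222)² + (+0.04222)² + (+0.04222)² + (+0.04222)² + (−0.15778)² + (−0.01778)² = 0.03476
Variance = 0.03476 / 8 = 0.00434
SE* = √0.00434

SE* = 0.0659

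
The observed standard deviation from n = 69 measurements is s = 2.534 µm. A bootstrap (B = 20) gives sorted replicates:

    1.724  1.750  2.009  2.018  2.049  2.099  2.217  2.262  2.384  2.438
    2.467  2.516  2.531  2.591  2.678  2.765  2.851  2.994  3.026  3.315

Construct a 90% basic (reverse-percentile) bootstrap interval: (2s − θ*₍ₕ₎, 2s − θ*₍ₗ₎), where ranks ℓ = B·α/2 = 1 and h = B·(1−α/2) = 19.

Percentile endpoints at ranks 1 and 19: θ*₍1₎ = 1.724, θ*₍19₎ = 3.026.
Basic interval reflects these around s:
  lower = 2 × 2.534 − 3.026 = 2.042
  upper = 2 × 2.534 − 1.724 = 3.344

(2.042, 3.344)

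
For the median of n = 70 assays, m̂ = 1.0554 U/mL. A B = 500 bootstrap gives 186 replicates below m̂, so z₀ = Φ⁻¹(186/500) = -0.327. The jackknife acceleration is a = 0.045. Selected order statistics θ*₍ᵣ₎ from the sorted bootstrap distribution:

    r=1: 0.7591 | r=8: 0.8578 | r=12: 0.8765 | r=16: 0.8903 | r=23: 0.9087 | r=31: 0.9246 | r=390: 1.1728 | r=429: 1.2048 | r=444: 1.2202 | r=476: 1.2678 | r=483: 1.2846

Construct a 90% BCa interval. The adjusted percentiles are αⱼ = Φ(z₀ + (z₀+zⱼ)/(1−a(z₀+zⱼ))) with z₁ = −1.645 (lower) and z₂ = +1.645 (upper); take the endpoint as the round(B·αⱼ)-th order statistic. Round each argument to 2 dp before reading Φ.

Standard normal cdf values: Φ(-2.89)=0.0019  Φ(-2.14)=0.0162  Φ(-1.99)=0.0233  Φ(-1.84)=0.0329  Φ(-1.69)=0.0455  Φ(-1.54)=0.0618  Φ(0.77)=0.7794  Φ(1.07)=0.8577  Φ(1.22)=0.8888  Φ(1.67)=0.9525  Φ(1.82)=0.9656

(0.8578, 1.2048)

Lower: z₀ + z₁ = -0.327 + (-1.645) = -1.972; 1 − a(z₀+z₁) = 1 − (0.045)(-1.972) = 1.0887; argument = -0.327 + (-1.972)/1.0887 = -2.1383 → -2.14.
α₁ = Φ(-2.14) = 0.0162; rank = round(500 × 0.0162) = 8; θ*₍8₎ = 0.8578.
Upper: z₀ + z₂ = 1.318; 1 − a(z₀+z₂) = 0.9407; argument = 1.0741 → 1.07; α₂ = 0.8577; rank = 429; θ*₍429₎ = 1.2048.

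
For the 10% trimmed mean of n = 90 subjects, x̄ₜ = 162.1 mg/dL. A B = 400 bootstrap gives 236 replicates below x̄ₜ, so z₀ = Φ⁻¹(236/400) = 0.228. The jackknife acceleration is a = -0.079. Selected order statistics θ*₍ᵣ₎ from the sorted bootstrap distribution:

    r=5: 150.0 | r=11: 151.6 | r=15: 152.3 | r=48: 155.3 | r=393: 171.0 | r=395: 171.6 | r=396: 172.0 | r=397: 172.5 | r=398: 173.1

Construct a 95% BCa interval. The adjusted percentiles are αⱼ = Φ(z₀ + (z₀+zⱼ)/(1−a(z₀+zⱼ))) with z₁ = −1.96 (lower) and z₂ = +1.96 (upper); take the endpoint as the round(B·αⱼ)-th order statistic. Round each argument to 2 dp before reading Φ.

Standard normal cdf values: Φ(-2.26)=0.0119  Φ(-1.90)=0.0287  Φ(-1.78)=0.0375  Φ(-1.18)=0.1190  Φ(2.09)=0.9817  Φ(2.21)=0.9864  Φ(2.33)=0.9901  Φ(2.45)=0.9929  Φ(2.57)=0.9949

Lower: z₀ + z₁ = 0.228 + (-1.960) = -1.732; 1 − a(z₀+z₁) = 1 − (-0.079)(-1.732) = 0.8632; argument = 0.228 + (-1.732)/0.8632 = -1.7786 → -1.78.
α₁ = Φ(-1.78) = 0.0375; rank = round(400 × 0.0375) = 15; θ*₍15₎ = 152.3.
Upper: z₀ + z₂ = 2.188; 1 − a(z₀+z₂) = 1.1729; argument = 2.0935 → 2.09; α₂ = 0.9817; rank = 393; θ*₍393₎ = 171.0.

(152.3, 171.0)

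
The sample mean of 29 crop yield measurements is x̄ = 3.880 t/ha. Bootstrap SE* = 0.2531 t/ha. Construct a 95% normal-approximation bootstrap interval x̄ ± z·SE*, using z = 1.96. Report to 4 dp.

(3.3839, 4.3761)

Margin = 1.96 × 0.2531 = 0.49608
Interval: 3.880 ± 0.49608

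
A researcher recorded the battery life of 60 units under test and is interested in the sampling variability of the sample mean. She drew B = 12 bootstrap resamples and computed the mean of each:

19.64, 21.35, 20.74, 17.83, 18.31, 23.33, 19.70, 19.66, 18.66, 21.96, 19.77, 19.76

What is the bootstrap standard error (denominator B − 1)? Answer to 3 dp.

SE* = 1.569

Bootstrap SE is the standard deviation of the 12 replicate means.
Mean of replicates: (19.64 + 21.35 + 20.74 + 17.83 + 18.31 + 23.33 + 19.70 + 19.66 + 18.66 + 21.96 + 19.77 + 19.76) / 12 = 240.7100 / 12 = 20.0592
Sum of squared deviations: (−0.4192)² + (+1.2908)² + (+0.6808)² + (−2.2292)² + (−1.7492)² + (+3.2708)² + (−0.3592)² + (−0.3992)² + (−1.3992)² + (+1.9008)² + (−0.2892)² + (−0.2992)² = 27.0649
Variance = 27.0649 / 11 = 2.4604
SE* = √2.4604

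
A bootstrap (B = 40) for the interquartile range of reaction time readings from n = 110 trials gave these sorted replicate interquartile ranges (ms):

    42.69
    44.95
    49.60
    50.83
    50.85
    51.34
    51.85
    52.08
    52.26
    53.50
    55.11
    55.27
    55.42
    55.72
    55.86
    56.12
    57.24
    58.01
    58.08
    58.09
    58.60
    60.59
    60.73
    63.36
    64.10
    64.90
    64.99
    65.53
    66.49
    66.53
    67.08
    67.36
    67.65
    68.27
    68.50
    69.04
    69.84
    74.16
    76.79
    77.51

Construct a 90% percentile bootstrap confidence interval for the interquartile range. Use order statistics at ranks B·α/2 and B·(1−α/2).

(44.95, 74.16)

α = 0.10; lower rank = 40 × 0.050 = 2; upper rank = 40 × 0.950 = 38.
The 2nd smallest replicate is 44.95; the 38th is 74.16.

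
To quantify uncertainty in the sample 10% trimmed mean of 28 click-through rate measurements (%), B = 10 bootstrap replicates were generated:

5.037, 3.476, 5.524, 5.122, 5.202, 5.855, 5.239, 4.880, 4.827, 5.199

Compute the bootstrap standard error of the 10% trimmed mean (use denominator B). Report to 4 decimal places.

Bootstrap SE is the standard deviation of the 10 replicate 10% trimmed means.
Mean of replicates: (5.037 + 3.476 + 5.524 + 5.122 + 5.202 + 5.855 + 5.239 + 4.880 + 4.827 + 5.199) / 10 = 50.36100 / 10 = 5.03610
Sum of squared deviations: (+0.00090)² + (−1.56010)² + (+0.48790)² + (+0.08590)² + (+0.16590)² + (+0.81890)² + (+0.20290)² + (−0.15610)² + (−0.20910)² + (+0.16290)² = 3.51325
Variance = 3.51325 / 10 = 0.35133
SE* = √0.35133

SE* = 0.5927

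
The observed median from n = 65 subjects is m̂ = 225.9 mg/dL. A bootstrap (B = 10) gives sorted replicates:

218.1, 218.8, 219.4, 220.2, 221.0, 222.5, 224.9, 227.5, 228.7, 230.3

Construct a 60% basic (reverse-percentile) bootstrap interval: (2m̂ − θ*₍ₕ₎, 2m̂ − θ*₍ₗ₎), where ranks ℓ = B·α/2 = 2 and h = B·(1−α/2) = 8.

(224.3, 233.0)

Percentile endpoints at ranks 2 and 8: θ*₍2₎ = 218.8, θ*₍8₎ = 227.5.
Basic interval reflects these around m̂:
  lower = 2 × 225.9 − 227.5 = 224.3
  upper = 2 × 225.9 − 218.8 = 233.0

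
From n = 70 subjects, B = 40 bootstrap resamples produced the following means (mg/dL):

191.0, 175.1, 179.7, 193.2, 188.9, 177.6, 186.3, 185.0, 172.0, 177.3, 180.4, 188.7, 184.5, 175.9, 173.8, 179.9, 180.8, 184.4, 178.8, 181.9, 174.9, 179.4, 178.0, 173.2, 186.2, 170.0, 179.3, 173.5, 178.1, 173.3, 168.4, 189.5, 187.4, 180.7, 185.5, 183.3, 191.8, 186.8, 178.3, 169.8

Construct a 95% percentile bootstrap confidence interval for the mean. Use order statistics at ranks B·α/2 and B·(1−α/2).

(168.4, 191.8)

Sorted replicates: 168.4, 169.8, 170.0, 172.0, 173.2, 173.3, 173.5, 173.8, 174.9, 175.1, 175.9, 177.3, 177.6, 178.0, 178.1, 178.3, 178.8, 179.3, 179.4, 179.7, 179.9, 180.4, 180.7, 180.8, 181.9, 183.3, 184.4, 184.5, 185.0, 185.5, 186.2, 186.3, 186.8, 187.4, 188.7, 188.9, 189.5, 191.0, 191.8, 193.2
α = 0.05; lower rank = 40 × 0.025 = 1; upper rank = 40 × 0.975 = 39.
The 1st smallest replicate is 168.4; the 39th is 191.8.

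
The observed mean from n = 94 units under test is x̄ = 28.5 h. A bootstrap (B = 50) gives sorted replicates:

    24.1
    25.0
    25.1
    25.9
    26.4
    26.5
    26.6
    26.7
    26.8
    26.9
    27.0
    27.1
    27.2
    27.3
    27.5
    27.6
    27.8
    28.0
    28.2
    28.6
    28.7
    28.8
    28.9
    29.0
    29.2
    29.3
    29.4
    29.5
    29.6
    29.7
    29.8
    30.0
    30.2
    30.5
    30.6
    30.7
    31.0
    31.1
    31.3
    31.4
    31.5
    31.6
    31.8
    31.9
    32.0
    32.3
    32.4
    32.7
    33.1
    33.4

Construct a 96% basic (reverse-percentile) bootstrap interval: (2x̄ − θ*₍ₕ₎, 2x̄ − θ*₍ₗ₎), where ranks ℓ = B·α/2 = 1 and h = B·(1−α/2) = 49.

Percentile endpoints at ranks 1 and 49: θ*₍1₎ = 24.1, θ*₍49₎ = 33.1.
Basic interval reflects these around x̄:
  lower = 2 × 28.5 − 33.1 = 23.9
  upper = 2 × 28.5 − 24.1 = 32.9

(23.9, 32.9)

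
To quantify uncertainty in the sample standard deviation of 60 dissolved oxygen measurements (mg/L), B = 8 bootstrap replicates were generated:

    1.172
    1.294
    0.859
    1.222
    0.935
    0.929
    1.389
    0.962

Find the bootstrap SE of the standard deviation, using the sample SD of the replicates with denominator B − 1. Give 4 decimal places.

Bootstrap SE is the standard deviation of the 8 replicate standard deviations.
Mean of replicates: (1.172 + 1.294 + 0.859 + 1.222 + 0.935 + 0.929 + 1.389 + 0.962) / 8 = 8.76200 / 8 = 1.09525
Sum of squared deviations: (+0.07675)² + (+0.19875)² + (−0.23625)² + (+0.12675)² + (−0.16025)² + (−0.16625)² + (+0.29375)² + (−0.13325)² = 0.27464
Variance = 0.27464 / 7 = 0.03923
SE* = √0.03923

SE* = 0.1981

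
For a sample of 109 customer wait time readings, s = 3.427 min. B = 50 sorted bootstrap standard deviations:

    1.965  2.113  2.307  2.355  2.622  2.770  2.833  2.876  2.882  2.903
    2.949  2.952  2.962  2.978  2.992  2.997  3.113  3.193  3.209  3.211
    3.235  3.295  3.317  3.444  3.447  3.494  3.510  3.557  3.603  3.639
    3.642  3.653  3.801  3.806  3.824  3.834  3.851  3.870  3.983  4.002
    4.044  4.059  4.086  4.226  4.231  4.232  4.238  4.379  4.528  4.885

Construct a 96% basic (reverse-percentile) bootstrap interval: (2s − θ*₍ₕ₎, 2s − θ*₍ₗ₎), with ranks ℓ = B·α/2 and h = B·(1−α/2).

Percentile endpoints at ranks 1 and 49: θ*₍1₎ = 1.965, θ*₍49₎ = 4.528.
Basic interval reflects these around s:
  lower = 2 × 3.427 − 4.528 = 2.326
  upper = 2 × 3.427 − 1.965 = 4.889

(2.326, 4.889)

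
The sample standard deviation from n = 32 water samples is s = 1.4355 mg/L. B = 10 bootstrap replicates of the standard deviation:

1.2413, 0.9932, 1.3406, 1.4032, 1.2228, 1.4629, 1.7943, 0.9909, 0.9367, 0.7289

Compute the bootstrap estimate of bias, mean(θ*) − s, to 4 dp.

mean(θ*) = (1.2413 + 0.9932 + 1.3406 + 1.4032 + 1.2228 + 1.4629 + 1.7943 + 0.9909 + 0.9367 + 0.7289) / 10 = 1.21148
bias = 1.21148 − 1.4355

bias = −0.2240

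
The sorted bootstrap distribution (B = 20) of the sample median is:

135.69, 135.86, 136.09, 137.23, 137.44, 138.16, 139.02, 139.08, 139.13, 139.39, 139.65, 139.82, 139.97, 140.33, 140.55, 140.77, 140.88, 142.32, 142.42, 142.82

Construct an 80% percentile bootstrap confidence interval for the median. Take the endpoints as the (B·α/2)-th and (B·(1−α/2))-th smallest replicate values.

α = 0.20; lower rank = 20 × 0.100 = 2; upper rank = 20 × 0.900 = 18.
The 2nd smallest replicate is 135.86; the 18th is 142.32.

(135.86, 142.32)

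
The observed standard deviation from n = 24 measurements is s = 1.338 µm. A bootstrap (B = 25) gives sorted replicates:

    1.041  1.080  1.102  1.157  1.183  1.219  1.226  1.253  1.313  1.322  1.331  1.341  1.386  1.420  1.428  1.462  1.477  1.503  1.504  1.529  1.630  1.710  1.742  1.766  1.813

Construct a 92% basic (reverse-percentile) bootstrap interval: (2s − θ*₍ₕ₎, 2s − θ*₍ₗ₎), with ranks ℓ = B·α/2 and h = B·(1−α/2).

Percentile endpoints at ranks 1 and 24: θ*₍1₎ = 1.041, θ*₍24₎ = 1.766.
Basic interval reflects these around s:
  lower = 2 × 1.338 − 1.766 = 0.910
  upper = 2 × 1.338 − 1.041 = 1.635

(0.910, 1.635)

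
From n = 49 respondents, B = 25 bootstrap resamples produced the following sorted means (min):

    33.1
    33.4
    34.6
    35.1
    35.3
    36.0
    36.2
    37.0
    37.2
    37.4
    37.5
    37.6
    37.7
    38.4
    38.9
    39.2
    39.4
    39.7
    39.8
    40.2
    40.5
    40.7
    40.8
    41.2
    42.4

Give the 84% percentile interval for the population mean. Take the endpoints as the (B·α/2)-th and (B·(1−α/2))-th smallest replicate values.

α = 0.16; lower rank = 25 × 0.080 = 2; upper rank = 25 × 0.920 = 23.
The 2nd smallest replicate is 33.4; the 23rd is 40.8.

(33.4, 40.8)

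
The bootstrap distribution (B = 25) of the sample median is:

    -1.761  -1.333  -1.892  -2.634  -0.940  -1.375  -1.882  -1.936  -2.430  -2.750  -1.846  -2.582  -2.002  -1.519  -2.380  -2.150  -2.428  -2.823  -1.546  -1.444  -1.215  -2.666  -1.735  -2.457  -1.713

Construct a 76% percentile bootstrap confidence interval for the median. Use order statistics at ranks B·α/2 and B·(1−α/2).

Sorted replicates: -2.823, -2.750, -2.666, -2.634, -2.582, -2.457, -2.430, -2.428, -2.380, -2.150, -2.002, -1.936, -1.892, -1.882, -1.846, -1.761, -1.735, -1.713, -1.546, -1.519, -1.444, -1.375, -1.333, -1.215, -0.940
α = 0.24; lower rank = 25 × 0.120 = 3; upper rank = 25 × 0.880 = 22.
The 3rd smallest replicate is -2.666; the 22nd is -1.375.

(-2.666, -1.375)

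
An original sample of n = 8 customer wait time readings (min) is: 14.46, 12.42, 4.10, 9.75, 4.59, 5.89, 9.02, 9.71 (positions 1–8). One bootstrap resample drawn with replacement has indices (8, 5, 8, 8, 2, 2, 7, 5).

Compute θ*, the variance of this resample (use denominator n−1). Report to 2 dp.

Resample values: 9.71, 4.59, 9.71, 9.71, 12.42, 12.42, 9.02, 4.59.
Mean = 9.0213; sum of squared deviations = 63.7981
s² = 63.7981 / 7 = 9.1140

θ* = 9.11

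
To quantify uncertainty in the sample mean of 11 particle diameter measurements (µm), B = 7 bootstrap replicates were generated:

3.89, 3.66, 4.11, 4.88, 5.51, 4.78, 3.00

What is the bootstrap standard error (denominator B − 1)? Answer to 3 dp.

SE* = 0.849

Bootstrap SE is the standard deviation of the 7 replicate means.
Mean of replicates: (3.89 + 3.66 + 4.11 + 4.88 + 5.51 + 4.78 + 3.00) / 7 = 29.8300 / 7 = 4.2614
Sum of squared deviations: (−0.3714)² + (−0.6014)² + (−0.1514)² + (+0.6186)² + (+1.2486)² + (+0.5186)² + (−1.2614)² = 4.3243
Variance = 4.3243 / 6 = 0.7207
SE* = √0.7207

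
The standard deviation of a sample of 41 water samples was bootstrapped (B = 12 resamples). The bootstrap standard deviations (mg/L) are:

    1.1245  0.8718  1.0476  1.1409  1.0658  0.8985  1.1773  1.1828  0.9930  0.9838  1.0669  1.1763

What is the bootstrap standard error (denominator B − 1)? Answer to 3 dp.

Bootstrap SE is the standard deviation of the 12 replicate standard deviations.
Mean of replicates: (1.1245 + 0.8718 + 1.0476 + 1.1409 + 1.0658 + 0.8985 + 1.1773 + 1.1828 + 0.9930 + 0.9838 + 1.0669 + 1.1763) / 12 = 12.72920 / 12 = 1.06077
Sum of squared deviations: (+0.06373)² + (−0.18897)² + (−0.01317)² + (+0.08013)² + (+0.00503)² + (−0.16227)² + (+0.11653)² + (+0.12203)² + (−0.06777)² + (−0.07697)² + (+0.00613)² + (+0.11553)² = 0.12509
Variance = 0.12509 / 11 = 0.01137
SE* = √0.01137

SE* = 0.107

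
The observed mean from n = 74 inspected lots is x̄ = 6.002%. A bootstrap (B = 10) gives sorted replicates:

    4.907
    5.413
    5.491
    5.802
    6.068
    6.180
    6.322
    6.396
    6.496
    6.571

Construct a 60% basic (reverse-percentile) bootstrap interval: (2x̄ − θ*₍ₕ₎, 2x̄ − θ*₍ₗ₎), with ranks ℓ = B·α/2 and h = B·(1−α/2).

Percentile endpoints at ranks 2 and 8: θ*₍2₎ = 5.413, θ*₍8₎ = 6.396.
Basic interval reflects these around x̄:
  lower = 2 × 6.002 − 6.396 = 5.608
  upper = 2 × 6.002 − 5.413 = 6.591

(5.608, 6.591)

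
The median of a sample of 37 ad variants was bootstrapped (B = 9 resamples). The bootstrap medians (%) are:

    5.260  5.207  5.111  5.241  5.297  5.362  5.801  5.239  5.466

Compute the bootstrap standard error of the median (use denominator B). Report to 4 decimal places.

SE* = 0.1905

Bootstrap SE is the standard deviation of the 9 replicate medians.
Mean of replicates: (5.260 + 5.207 + 5.111 + 5.241 + 5.297 + 5.362 + 5.801 + 5.239 + 5.466) / 9 = 47.98400 / 9 = 5.33156
Sum of squared deviations: (−0.07156)² + (−0.12456)² + (−0.22056)² + (−0.09056)² + (−0.03456)² + (+0.03044)² + (+0.46944)² + (−0.09256)² + (+0.13444)² = 0.32662
Variance = 0.32662 / 9 = 0.03629
SE* = √0.03629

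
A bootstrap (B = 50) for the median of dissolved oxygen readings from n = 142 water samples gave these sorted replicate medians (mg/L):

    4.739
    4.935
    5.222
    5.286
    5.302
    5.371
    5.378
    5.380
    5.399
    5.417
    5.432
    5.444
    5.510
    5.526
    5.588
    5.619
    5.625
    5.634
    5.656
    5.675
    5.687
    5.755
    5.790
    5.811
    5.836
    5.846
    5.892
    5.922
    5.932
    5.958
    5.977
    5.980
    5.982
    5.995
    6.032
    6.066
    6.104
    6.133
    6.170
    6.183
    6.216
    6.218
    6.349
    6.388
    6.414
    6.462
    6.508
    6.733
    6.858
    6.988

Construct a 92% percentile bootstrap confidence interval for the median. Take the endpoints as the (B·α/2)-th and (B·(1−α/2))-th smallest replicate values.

(4.935, 6.733)

α = 0.08; lower rank = 50 × 0.040 = 2; upper rank = 50 × 0.960 = 48.
The 2nd smallest replicate is 4.935; the 48th is 6.733.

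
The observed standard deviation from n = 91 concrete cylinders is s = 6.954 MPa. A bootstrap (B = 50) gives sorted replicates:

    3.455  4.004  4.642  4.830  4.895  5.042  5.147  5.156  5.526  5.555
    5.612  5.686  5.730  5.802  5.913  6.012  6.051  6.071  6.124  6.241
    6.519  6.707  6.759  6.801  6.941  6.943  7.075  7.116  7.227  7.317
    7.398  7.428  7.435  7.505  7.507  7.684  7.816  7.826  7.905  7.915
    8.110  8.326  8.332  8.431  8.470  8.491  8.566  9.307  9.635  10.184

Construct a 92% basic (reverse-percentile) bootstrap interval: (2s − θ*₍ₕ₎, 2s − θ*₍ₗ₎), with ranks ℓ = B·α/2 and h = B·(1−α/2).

Percentile endpoints at ranks 2 and 48: θ*₍2₎ = 4.004, θ*₍48₎ = 9.307.
Basic interval reflects these around s:
  lower = 2 × 6.954 − 9.307 = 4.601
  upper = 2 × 6.954 − 4.004 = 9.904

(4.601, 9.904)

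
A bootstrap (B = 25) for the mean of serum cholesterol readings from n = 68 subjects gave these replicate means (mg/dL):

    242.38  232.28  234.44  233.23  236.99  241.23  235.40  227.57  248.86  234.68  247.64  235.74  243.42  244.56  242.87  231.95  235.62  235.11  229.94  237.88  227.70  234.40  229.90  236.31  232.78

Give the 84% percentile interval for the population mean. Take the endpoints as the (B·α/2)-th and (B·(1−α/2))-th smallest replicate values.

Sorted replicates: 227.57, 227.70, 229.90, 229.94, 231.95, 232.28, 232.78, 233.23, 234.40, 234.44, 234.68, 235.11, 235.40, 235.62, 235.74, 236.31, 236.99, 237.88, 241.23, 242.38, 242.87, 243.42, 244.56, 247.64, 248.86
α = 0.16; lower rank = 25 × 0.080 = 2; upper rank = 25 × 0.920 = 23.
The 2nd smallest replicate is 227.70; the 23rd is 244.56.

(227.70, 244.56)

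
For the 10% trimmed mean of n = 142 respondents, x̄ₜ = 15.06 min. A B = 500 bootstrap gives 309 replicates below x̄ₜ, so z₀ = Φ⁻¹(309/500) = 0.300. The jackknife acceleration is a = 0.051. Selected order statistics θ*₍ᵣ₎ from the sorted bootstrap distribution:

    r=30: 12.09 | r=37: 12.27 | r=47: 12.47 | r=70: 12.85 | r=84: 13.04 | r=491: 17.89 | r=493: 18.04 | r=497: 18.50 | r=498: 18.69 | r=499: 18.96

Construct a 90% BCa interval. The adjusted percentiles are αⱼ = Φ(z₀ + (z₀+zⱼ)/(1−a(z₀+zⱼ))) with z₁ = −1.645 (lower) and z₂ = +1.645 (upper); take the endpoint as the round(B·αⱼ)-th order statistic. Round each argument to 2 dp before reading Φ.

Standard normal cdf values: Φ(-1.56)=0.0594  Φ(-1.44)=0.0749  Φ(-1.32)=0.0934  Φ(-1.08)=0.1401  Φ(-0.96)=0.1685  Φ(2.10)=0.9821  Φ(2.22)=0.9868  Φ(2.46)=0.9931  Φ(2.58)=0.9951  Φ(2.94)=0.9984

(13.04, 18.50)

Lower: z₀ + z₁ = 0.300 + (-1.645) = -1.345; 1 − a(z₀+z₁) = 1 − (0.051)(-1.345) = 1.0686; argument = 0.300 + (-1.345)/1.0686 = -0.9587 → -0.96.
α₁ = Φ(-0.96) = 0.1685; rank = round(500 × 0.1685) = 84; θ*₍84₎ = 13.04.
Upper: z₀ + z₂ = 1.945; 1 − a(z₀+z₂) = 0.9008; argument = 2.4592 → 2.46; α₂ = 0.9931; rank = 497; θ*₍497₎ = 18.50.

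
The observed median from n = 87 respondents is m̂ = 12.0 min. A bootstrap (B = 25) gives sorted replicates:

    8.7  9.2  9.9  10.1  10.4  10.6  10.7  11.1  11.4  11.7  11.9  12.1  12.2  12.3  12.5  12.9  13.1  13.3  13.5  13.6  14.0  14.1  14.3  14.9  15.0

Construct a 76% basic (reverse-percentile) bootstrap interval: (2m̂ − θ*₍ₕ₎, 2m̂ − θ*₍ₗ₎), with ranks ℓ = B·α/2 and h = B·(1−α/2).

Percentile endpoints at ranks 3 and 22: θ*₍3₎ = 9.9, θ*₍22₎ = 14.1.
Basic interval reflects these around m̂:
  lower = 2 × 12.0 − 14.1 = 9.9
  upper = 2 × 12.0 − 9.9 = 14.1

(9.9, 14.1)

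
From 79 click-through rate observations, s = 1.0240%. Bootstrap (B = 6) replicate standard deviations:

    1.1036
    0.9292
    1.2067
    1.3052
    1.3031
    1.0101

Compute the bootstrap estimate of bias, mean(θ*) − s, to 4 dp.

bias = +0.1190

mean(θ*) = (1.1036 + 0.9292 + 1.2067 + 1.3052 + 1.3031 + 1.0101) / 6 = 1.14298
bias = 1.14298 − 1.0240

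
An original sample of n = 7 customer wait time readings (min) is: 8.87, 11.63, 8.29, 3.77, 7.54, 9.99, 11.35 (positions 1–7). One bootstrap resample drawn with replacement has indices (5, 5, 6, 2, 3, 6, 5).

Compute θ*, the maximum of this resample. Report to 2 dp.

Resample values: 7.54, 7.54, 9.99, 11.63, 8.29, 9.99, 7.54.
Maximum = 11.63

θ* = 11.63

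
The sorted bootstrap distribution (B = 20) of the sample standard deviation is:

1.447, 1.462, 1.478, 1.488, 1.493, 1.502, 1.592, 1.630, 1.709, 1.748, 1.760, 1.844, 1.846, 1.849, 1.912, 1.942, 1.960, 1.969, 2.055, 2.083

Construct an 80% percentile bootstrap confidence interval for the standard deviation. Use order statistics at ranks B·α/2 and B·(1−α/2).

(1.462, 1.969)

α = 0.20; lower rank = 20 × 0.100 = 2; upper rank = 20 × 0.900 = 18.
The 2nd smallest replicate is 1.462; the 18th is 1.969.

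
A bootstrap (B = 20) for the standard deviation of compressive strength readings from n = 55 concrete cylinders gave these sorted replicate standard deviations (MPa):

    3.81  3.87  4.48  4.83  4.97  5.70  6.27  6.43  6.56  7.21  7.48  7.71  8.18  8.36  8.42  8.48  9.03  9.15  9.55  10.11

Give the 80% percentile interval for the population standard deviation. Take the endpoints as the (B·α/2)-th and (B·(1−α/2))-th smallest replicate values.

α = 0.20; lower rank = 20 × 0.100 = 2; upper rank = 20 × 0.900 = 18.
The 2nd smallest replicate is 3.87; the 18th is 9.15.

(3.87, 9.15)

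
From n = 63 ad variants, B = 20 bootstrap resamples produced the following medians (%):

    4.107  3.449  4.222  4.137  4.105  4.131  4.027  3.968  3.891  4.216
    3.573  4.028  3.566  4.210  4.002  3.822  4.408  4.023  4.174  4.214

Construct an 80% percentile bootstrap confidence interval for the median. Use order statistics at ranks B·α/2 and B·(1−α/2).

Sorted replicates: 3.449, 3.566, 3.573, 3.822, 3.891, 3.968, 4.002, 4.023, 4.027, 4.028, 4.105, 4.107, 4.131, 4.137, 4.174, 4.210, 4.214, 4.216, 4.222, 4.408
α = 0.20; lower rank = 20 × 0.100 = 2; upper rank = 20 × 0.900 = 18.
The 2nd smallest replicate is 3.566; the 18th is 4.216.

(3.566, 4.216)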